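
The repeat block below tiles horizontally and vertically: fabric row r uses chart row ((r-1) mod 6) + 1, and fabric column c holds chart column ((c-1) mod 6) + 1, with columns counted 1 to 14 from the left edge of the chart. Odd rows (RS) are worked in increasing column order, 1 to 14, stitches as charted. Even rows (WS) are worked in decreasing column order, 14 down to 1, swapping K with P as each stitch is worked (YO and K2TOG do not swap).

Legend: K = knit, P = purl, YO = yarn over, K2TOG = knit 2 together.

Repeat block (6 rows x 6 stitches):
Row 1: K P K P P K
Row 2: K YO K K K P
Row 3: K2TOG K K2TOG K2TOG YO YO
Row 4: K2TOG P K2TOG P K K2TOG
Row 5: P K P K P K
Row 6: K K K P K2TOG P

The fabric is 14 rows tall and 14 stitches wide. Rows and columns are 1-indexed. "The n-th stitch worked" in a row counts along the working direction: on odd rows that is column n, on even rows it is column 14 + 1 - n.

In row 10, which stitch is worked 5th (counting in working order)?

Stitch:
K

Derivation:
For row 10: chart row = ((10-1) mod 6) + 1 = 4; this is a WS (even) row.
Chart row 4 tiled across columns 1-14: K2TOG P K2TOG P K K2TOG K2TOG P K2TOG P K K2TOG K2TOG P
WS row: flip the tiled sequence (start at column 14) and apply K<->P; YO and K2TOG stay.
Row 10 as worked: K K2TOG K2TOG P K K2TOG K K2TOG K2TOG P K K2TOG K K2TOG
Counting 5 along the worked row gives K.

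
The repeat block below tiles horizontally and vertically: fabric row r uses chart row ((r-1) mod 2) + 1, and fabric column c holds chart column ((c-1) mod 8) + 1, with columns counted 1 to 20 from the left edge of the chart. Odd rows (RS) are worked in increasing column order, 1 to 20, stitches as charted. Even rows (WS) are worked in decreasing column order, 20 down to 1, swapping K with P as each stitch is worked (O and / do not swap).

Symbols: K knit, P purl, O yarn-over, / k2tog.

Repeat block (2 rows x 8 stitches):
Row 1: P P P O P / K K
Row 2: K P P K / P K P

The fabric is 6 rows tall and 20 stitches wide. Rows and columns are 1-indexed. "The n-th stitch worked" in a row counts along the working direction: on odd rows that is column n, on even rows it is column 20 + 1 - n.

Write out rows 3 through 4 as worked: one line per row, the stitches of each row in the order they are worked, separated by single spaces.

Row 3: chart row 1, RS - tile across columns 1-20 and work as-is.
Row 4: chart row 2, WS - tiled (columns 1-20): K P P K / P K P K P P K / P K P K P P K; work from column 20 back to 1 with K<->P swapped.

== ROWS AS WORKED ==
P P P O P / K K P P P O P / K K P P P O
P K K P K P K / P K K P K P K / P K K P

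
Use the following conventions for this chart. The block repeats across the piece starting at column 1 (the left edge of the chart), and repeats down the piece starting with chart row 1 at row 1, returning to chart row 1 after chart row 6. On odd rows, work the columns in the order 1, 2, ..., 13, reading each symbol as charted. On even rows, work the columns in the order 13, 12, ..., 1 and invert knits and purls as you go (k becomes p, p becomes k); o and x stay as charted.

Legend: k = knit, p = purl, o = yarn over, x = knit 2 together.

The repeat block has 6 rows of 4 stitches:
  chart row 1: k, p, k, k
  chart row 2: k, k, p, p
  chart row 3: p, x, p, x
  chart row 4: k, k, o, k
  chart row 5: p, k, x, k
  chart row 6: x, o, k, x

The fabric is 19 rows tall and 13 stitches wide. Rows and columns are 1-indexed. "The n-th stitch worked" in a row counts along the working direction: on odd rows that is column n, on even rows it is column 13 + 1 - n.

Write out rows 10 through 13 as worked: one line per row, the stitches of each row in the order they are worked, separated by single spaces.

Row 10: chart row 4, WS - tiled (columns 1-13): k k o k k k o k k k o k k; work from column 13 back to 1 with k<->p swapped.
Row 11: chart row 5, RS - tile across columns 1-13 and work as-is.
Row 12: chart row 6, WS - tiled (columns 1-13): x o k x x o k x x o k x x; work from column 13 back to 1 with k<->p swapped.
Row 13: chart row 1, RS - tile across columns 1-13 and work as-is.

Rows as worked:
p p o p p p o p p p o p p
p k x k p k x k p k x k p
x x p o x x p o x x p o x
k p k k k p k k k p k k k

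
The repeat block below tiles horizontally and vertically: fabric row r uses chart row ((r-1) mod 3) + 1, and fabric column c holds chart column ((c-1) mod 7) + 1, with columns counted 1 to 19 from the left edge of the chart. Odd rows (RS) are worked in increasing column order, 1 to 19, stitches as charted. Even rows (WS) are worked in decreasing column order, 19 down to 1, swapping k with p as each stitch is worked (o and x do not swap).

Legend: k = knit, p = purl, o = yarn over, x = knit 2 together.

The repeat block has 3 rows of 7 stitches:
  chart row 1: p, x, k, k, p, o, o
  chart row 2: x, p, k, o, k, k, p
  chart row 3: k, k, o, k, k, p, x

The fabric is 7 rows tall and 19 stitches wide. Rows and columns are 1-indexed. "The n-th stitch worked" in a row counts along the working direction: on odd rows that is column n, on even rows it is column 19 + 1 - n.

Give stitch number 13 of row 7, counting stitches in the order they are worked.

For row 7: chart row = ((7-1) mod 3) + 1 = 1; this is a RS (odd) row.
Chart row 1 tiled across columns 1-19: p x k k p o o p x k k p o o p x k k p
RS: work column 1 to column 19, symbols as charted — the tiled row is the row as worked.
Stitch 13 in working order -> o

Stitch:
o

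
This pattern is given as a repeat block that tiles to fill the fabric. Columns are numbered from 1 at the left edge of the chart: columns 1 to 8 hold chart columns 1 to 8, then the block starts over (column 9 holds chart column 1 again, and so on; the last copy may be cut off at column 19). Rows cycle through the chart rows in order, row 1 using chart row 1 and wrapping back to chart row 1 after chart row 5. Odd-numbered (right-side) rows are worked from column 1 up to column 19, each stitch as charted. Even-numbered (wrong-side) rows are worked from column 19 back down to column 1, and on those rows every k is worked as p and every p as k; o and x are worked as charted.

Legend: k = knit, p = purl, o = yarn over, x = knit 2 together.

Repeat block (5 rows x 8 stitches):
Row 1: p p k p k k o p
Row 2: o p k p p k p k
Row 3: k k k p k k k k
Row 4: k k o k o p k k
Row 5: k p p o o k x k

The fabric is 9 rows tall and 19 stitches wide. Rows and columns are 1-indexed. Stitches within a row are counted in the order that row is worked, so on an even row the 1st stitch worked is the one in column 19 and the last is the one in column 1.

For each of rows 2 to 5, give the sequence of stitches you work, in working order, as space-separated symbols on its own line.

Row 2: chart row 2, WS - tiled (columns 1-19): o p k p p k p k o p k p p k p k o p k; work from column 19 back to 1 with k<->p swapped.
Row 3: chart row 3, RS - tile across columns 1-19 and work as-is.
Row 4: chart row 4, WS - tiled (columns 1-19): k k o k o p k k k k o k o p k k k k o; work from column 19 back to 1 with k<->p swapped.
Row 5: chart row 5, RS - tile across columns 1-19 and work as-is.

Rows as worked:
p k o p k p k k p k o p k p k k p k o
k k k p k k k k k k k p k k k k k k k
o p p p p k o p o p p p p k o p o p p
k p p o o k x k k p p o o k x k k p p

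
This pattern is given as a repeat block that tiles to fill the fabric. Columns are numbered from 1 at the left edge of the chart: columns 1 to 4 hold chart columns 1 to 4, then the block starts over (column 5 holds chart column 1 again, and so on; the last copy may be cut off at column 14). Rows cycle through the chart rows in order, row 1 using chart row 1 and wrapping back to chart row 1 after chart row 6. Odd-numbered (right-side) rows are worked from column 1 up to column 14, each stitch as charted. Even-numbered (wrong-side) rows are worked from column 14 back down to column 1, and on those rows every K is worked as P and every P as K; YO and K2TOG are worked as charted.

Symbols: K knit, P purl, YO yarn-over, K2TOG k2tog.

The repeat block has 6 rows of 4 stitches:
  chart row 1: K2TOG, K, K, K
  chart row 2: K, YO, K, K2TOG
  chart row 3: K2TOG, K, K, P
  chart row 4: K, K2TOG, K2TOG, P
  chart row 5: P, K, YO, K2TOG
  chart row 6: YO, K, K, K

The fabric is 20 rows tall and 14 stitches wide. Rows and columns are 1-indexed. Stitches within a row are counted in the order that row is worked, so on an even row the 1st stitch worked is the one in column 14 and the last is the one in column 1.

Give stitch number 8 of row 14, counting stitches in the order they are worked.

Stitch:
P

Derivation:
Row 14: (14-1) mod 6 = 1, so use chart row 2. Even row -> WS.
Chart row 2 tiled across columns 1-14: K YO K K2TOG K YO K K2TOG K YO K K2TOG K YO
WS row: flip the tiled sequence (start at column 14) and apply K<->P; YO and K2TOG stay.
Row 14 as worked: YO P K2TOG P YO P K2TOG P YO P K2TOG P YO P
Stitch 8 in working order -> P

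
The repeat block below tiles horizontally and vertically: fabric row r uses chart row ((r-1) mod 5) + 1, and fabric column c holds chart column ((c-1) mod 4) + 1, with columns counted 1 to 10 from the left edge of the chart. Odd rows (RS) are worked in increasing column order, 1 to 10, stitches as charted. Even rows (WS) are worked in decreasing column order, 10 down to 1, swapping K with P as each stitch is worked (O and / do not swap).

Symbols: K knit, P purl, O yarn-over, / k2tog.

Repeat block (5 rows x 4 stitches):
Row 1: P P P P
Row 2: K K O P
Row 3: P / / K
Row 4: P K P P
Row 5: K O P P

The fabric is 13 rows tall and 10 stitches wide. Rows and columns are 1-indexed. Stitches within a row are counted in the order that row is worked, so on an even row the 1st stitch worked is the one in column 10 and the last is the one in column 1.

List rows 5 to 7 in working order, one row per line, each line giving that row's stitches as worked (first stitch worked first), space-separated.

== ROWS AS WORKED ==
K O P P K O P P K O
K K K K K K K K K K
K K O P K K O P K K

Derivation:
Row 5: chart row 5, RS - tile across columns 1-10 and work as-is.
Row 6: chart row 1, WS - tiled (columns 1-10): P P P P P P P P P P; work from column 10 back to 1 with K<->P swapped.
Row 7: chart row 2, RS - tile across columns 1-10 and work as-is.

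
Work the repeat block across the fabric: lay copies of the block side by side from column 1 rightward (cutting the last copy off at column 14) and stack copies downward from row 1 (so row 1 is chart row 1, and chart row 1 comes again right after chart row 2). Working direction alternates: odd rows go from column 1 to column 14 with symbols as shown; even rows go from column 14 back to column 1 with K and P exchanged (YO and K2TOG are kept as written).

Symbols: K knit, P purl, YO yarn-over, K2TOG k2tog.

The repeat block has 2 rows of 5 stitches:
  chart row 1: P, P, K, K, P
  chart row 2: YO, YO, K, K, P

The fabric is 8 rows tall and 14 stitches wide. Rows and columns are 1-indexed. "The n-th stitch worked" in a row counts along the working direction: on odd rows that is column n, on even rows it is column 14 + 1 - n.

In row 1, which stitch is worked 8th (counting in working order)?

For row 1: chart row = ((1-1) mod 2) + 1 = 1; this is a RS (odd) row.
Chart row 1 tiled across columns 1-14: P P K K P P P K K P P P K K
RS row: no reversal, no swap; stitch n worked = column n.
Stitch 8 in working order -> K

Result:
K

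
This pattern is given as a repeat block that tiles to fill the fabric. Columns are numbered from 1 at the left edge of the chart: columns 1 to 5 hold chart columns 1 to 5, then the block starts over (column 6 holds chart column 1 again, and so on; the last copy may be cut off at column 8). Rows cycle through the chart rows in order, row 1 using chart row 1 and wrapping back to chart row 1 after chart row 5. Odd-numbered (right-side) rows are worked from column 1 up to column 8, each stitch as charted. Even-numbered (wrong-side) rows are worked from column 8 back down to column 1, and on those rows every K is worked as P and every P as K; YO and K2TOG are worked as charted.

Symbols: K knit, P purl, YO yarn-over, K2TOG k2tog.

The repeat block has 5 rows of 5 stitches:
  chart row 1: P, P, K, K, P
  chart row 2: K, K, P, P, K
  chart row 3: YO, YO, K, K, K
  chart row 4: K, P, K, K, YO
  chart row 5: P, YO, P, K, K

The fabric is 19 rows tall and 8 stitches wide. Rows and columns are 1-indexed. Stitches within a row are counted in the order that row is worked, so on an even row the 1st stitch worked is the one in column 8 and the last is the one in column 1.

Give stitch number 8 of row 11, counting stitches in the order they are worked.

== STITCH ==
K

Derivation:
For row 11: chart row = ((11-1) mod 5) + 1 = 1; this is a RS (odd) row.
Chart row 1 tiled across columns 1-8: P P K K P P P K
RS: work column 1 to column 8, symbols as charted — the tiled row is the row as worked.
Stitch 8 in working order -> K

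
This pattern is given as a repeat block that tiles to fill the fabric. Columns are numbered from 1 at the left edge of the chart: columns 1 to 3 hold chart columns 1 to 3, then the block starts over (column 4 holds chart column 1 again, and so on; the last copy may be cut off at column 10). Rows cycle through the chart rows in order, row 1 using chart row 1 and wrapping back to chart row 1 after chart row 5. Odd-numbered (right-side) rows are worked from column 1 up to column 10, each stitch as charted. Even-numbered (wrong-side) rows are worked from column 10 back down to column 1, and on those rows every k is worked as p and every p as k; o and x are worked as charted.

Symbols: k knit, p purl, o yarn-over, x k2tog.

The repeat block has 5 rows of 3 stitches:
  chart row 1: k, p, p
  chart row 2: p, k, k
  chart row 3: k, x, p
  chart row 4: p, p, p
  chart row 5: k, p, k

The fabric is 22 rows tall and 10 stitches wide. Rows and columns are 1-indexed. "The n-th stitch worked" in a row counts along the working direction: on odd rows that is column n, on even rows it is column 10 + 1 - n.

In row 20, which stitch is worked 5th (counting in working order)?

For row 20: chart row = ((20-1) mod 5) + 1 = 5; this is a WS (even) row.
Chart row 5 tiled across columns 1-10: k p k k p k k p k k
Wrong side: read the tiled row from column 10 down to 1 and exchange k with p (leave o, x).
Row 20 as worked: p p k p p k p p k p
The 5th stitch worked is p.

Stitch:
p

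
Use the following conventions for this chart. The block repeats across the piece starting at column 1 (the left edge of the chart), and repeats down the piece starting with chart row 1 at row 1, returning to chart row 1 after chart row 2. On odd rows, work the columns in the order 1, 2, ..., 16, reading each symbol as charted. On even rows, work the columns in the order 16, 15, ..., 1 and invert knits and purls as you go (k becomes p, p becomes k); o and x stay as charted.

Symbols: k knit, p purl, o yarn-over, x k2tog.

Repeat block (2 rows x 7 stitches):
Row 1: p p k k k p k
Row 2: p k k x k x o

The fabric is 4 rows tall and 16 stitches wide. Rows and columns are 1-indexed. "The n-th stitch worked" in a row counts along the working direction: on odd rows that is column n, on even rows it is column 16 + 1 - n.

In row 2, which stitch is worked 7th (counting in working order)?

== STITCH ==
p

Derivation:
Row 2 uses chart row ((2-1) mod 2)+1 = 2. Row 2 is even, so WS.
Chart row 2 tiled across columns 1-16: p k k x k x o p k k x k x o p k
WS row: flip the tiled sequence (start at column 16) and apply k<->p; o and x stay.
Row 2 as worked: p k o x p x p p k o x p x p p k
Stitch 7 in working order -> p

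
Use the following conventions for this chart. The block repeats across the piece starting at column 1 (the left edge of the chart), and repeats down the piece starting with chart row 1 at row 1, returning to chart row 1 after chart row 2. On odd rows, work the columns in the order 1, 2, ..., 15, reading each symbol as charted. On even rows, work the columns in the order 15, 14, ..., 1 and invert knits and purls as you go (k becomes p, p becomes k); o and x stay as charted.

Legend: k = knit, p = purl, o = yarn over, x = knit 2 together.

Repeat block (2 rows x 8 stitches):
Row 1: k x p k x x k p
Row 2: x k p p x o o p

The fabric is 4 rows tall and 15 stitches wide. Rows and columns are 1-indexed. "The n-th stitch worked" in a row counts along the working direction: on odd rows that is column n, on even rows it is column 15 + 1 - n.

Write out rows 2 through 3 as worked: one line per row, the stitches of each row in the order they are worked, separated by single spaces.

Result:
o o x k k p x k o o x k k p x
k x p k x x k p k x p k x x k

Derivation:
Row 2: chart row 2, WS - tiled (columns 1-15): x k p p x o o p x k p p x o o; work from column 15 back to 1 with k<->p swapped.
Row 3: chart row 1, RS - tile across columns 1-15 and work as-is.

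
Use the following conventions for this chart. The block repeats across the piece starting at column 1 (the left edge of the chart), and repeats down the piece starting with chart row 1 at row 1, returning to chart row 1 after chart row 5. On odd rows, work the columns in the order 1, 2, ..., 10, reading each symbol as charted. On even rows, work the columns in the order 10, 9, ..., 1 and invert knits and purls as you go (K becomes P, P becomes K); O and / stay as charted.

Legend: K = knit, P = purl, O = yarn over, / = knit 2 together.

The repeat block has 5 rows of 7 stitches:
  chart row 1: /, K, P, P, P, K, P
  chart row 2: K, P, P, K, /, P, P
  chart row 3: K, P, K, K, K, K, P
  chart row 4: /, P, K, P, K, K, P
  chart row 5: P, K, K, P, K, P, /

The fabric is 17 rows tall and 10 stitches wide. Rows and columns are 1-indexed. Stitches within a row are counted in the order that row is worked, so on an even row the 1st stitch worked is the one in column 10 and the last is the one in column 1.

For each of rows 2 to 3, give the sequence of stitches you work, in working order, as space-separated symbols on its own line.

Row 2: chart row 2, WS - tiled (columns 1-10): K P P K / P P K P P; work from column 10 back to 1 with K<->P swapped.
Row 3: chart row 3, RS - tile across columns 1-10 and work as-is.

Result:
K K P K K / P K K P
K P K K K K P K P K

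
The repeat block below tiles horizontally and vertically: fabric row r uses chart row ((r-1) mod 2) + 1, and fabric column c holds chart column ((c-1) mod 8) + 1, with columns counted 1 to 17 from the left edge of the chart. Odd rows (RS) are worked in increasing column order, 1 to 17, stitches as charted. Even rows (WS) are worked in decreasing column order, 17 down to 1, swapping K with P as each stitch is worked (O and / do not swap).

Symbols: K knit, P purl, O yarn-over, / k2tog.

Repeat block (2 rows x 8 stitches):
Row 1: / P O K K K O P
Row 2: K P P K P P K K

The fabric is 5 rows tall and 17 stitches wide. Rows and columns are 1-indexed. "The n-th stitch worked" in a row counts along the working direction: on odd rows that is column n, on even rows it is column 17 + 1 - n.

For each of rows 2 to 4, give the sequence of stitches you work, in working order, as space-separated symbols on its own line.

Rows as worked:
P P P K K P K K P P P K K P K K P
/ P O K K K O P / P O K K K O P /
P P P K K P K K P P P K K P K K P

Derivation:
Row 2: chart row 2, WS - tiled (columns 1-17): K P P K P P K K K P P K P P K K K; work from column 17 back to 1 with K<->P swapped.
Row 3: chart row 1, RS - tile across columns 1-17 and work as-is.
Row 4: chart row 2, WS - tiled (columns 1-17): K P P K P P K K K P P K P P K K K; work from column 17 back to 1 with K<->P swapped.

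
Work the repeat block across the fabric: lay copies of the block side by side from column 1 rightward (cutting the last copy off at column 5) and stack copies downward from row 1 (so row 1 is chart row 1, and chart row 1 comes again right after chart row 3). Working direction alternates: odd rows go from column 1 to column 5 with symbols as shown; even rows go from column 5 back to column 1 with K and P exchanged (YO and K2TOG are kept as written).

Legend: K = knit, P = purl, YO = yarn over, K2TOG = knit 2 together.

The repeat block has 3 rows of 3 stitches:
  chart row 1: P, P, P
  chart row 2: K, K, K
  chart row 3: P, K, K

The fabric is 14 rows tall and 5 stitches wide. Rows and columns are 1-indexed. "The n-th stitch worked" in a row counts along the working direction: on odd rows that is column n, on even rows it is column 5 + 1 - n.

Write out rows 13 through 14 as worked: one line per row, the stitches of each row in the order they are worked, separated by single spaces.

Result:
P P P P P
P P P P P

Derivation:
Row 13: chart row 1, RS - tile across columns 1-5 and work as-is.
Row 14: chart row 2, WS - tiled (columns 1-5): K K K K K; work from column 5 back to 1 with K<->P swapped.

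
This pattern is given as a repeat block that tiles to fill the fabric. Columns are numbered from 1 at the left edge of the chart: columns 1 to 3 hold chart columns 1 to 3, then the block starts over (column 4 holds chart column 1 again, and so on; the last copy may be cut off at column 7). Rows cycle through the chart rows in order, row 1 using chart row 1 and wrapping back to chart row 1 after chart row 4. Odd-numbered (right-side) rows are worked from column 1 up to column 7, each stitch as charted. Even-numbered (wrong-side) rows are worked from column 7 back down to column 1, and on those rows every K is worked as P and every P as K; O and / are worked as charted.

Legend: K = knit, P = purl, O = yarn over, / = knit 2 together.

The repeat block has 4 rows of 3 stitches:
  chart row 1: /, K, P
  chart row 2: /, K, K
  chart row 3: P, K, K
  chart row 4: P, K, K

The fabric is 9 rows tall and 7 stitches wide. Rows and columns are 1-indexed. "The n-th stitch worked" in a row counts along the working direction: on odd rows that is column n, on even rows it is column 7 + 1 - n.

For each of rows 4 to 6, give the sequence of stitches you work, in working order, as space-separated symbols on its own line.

Row 4: chart row 4, WS - tiled (columns 1-7): P K K P K K P; work from column 7 back to 1 with K<->P swapped.
Row 5: chart row 1, RS - tile across columns 1-7 and work as-is.
Row 6: chart row 2, WS - tiled (columns 1-7): / K K / K K /; work from column 7 back to 1 with K<->P swapped.

Rows as worked:
K P P K P P K
/ K P / K P /
/ P P / P P /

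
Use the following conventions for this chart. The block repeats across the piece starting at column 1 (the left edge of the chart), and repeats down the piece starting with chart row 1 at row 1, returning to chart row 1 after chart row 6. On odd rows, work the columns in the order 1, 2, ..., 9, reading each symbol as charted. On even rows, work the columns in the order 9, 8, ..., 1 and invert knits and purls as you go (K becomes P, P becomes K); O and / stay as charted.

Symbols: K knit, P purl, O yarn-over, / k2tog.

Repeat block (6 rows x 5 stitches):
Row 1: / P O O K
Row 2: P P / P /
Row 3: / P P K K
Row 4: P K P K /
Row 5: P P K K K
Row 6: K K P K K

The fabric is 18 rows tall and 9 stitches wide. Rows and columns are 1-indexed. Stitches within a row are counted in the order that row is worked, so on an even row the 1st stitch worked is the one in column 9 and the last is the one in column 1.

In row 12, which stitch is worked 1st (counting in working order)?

For row 12: chart row = ((12-1) mod 6) + 1 = 6; this is a WS (even) row.
Chart row 6 tiled across columns 1-9: K K P K K K K P K
WS row: flip the tiled sequence (start at column 9) and apply K<->P; O and / stay.
Row 12 as worked: P K P P P P K P P
Stitch 1 in working order -> P

== STITCH ==
P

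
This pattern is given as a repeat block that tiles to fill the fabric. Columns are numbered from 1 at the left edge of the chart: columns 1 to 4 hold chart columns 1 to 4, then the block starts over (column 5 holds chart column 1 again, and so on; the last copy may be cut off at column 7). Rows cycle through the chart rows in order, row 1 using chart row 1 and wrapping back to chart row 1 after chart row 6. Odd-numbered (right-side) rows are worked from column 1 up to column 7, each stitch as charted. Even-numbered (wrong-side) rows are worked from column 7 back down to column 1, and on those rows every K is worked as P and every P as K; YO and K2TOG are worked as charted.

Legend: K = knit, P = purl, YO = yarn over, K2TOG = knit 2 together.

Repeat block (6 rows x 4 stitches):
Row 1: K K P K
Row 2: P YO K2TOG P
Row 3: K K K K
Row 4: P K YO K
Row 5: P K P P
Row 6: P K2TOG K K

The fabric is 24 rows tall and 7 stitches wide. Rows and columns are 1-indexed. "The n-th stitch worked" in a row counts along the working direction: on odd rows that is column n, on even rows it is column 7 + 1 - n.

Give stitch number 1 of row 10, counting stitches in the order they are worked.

Row 10: (10-1) mod 6 = 3, so use chart row 4. Even row -> WS.
Chart row 4 tiled across columns 1-7: P K YO K P K YO
WS: work from column 7 back to column 1 (reverse the tiled row), swapping K<->P (YO and K2TOG unchanged).
Row 10 as worked: YO P K P YO P K
Stitch 1 in working order -> YO

Result:
YO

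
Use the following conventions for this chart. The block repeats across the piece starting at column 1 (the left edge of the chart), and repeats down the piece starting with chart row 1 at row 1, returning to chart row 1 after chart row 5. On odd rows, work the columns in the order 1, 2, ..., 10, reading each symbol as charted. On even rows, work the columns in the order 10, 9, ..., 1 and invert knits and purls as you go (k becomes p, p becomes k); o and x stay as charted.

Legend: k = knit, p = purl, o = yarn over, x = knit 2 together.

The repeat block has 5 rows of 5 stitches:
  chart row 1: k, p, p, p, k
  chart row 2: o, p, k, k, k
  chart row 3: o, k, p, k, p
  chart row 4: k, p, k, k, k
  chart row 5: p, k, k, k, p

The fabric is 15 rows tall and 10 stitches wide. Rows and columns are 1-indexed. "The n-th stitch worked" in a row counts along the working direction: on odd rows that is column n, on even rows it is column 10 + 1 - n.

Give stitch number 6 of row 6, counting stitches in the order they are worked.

Stitch:
p

Derivation:
For row 6: chart row = ((6-1) mod 5) + 1 = 1; this is a WS (even) row.
Chart row 1 tiled across columns 1-10: k p p p k k p p p k
Wrong side: read the tiled row from column 10 down to 1 and exchange k with p (leave o, x).
Row 6 as worked: p k k k p p k k k p
Stitch 6 in working order -> p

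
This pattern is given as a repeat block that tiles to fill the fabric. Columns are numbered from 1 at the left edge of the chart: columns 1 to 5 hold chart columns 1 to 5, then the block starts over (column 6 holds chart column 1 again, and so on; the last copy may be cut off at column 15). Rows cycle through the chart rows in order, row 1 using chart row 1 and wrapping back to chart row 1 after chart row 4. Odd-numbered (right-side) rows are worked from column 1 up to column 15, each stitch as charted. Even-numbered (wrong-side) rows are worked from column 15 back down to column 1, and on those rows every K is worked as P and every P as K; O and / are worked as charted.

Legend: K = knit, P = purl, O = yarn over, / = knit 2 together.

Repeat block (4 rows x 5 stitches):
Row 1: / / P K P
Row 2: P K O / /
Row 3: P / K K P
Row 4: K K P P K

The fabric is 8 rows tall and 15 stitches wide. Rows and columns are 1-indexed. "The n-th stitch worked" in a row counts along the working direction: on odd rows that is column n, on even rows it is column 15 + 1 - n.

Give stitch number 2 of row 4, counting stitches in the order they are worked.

Row 4 uses chart row ((4-1) mod 4)+1 = 4. Row 4 is even, so WS.
Chart row 4 tiled across columns 1-15: K K P P K K K P P K K K P P K
WS row: flip the tiled sequence (start at column 15) and apply K<->P; O and / stay.
Row 4 as worked: P K K P P P K K P P P K K P P
Stitch 2 in working order -> K

Stitch:
K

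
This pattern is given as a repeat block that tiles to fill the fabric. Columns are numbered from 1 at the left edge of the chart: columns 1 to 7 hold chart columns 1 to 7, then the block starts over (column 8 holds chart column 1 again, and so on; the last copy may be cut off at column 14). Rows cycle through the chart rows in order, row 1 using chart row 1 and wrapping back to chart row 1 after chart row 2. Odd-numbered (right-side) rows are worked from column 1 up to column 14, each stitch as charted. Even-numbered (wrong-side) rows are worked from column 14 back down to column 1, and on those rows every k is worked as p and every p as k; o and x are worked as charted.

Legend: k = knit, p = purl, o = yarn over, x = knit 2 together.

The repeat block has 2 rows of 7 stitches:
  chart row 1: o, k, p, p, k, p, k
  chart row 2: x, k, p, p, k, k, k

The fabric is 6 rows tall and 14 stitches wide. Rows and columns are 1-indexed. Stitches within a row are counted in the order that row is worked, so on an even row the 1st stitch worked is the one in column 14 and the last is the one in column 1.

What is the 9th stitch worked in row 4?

== STITCH ==
p

Derivation:
Row 4 uses chart row ((4-1) mod 2)+1 = 2. Row 4 is even, so WS.
Chart row 2 tiled across columns 1-14: x k p p k k k x k p p k k k
WS: work from column 14 back to column 1 (reverse the tiled row), swapping k<->p (o and x unchanged).
Row 4 as worked: p p p k k p x p p p k k p x
Stitch 9 in working order -> p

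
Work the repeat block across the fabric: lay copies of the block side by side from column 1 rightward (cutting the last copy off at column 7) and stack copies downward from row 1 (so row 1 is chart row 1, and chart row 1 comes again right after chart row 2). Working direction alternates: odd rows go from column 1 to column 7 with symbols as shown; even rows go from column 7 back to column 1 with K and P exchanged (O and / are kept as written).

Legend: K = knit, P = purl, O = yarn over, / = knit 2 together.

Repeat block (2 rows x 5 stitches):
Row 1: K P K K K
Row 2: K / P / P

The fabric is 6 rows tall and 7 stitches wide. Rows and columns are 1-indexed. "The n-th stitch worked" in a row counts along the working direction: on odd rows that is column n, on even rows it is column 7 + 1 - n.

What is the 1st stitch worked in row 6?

Result:
/

Derivation:
For row 6: chart row = ((6-1) mod 2) + 1 = 2; this is a WS (even) row.
Chart row 2 tiled across columns 1-7: K / P / P K /
WS row: flip the tiled sequence (start at column 7) and apply K<->P; O and / stay.
Row 6 as worked: / P K / K / P
The 1st stitch worked is /.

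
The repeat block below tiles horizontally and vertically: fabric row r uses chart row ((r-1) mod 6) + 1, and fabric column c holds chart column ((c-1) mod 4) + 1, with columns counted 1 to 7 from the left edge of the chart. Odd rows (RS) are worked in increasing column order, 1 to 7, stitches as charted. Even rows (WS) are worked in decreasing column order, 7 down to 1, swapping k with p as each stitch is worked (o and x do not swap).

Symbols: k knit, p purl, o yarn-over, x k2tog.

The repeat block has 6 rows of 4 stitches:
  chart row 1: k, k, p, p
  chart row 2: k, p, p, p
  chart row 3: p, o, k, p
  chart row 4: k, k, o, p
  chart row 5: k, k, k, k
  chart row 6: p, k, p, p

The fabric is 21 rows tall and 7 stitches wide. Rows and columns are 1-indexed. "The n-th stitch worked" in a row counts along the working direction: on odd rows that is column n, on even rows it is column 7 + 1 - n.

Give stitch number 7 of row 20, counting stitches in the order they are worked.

Row 20: (20-1) mod 6 = 1, so use chart row 2. Even row -> WS.
Chart row 2 tiled across columns 1-7: k p p p k p p
WS: work from column 7 back to column 1 (reverse the tiled row), swapping k<->p (o and x unchanged).
Row 20 as worked: k k p k k k p
Counting 7 along the worked row gives p.

Result:
p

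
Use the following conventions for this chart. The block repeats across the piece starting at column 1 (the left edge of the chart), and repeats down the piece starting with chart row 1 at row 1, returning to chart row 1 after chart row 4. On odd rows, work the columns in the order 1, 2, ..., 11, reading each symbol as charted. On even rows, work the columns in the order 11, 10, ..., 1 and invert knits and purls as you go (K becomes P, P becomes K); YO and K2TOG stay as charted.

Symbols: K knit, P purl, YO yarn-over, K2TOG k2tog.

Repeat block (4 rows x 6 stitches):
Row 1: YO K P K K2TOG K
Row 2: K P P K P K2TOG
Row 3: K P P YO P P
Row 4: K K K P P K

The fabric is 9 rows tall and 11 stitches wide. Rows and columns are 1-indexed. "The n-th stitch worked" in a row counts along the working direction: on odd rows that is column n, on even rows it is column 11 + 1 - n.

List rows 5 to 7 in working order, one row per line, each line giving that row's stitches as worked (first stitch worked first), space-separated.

Row 5: chart row 1, RS - tile across columns 1-11 and work as-is.
Row 6: chart row 2, WS - tiled (columns 1-11): K P P K P K2TOG K P P K P; work from column 11 back to 1 with K<->P swapped.
Row 7: chart row 3, RS - tile across columns 1-11 and work as-is.

== ROWS AS WORKED ==
YO K P K K2TOG K YO K P K K2TOG
K P K K P K2TOG K P K K P
K P P YO P P K P P YO P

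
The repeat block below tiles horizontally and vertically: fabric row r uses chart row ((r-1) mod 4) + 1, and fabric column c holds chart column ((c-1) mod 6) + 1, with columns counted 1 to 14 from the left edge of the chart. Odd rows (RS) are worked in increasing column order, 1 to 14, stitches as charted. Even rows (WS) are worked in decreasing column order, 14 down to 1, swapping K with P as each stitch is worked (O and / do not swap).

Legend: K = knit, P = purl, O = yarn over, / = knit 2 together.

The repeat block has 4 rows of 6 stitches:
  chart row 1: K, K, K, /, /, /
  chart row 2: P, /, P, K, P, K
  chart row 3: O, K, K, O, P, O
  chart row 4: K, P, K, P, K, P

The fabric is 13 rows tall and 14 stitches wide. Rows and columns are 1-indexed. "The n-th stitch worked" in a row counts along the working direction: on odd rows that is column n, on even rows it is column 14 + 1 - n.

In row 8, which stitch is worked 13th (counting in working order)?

Row 8: (8-1) mod 4 = 3, so use chart row 4. Even row -> WS.
Chart row 4 tiled across columns 1-14: K P K P K P K P K P K P K P
WS: work from column 14 back to column 1 (reverse the tiled row), swapping K<->P (O and / unchanged).
Row 8 as worked: K P K P K P K P K P K P K P
The 13th stitch worked is K.

Stitch:
K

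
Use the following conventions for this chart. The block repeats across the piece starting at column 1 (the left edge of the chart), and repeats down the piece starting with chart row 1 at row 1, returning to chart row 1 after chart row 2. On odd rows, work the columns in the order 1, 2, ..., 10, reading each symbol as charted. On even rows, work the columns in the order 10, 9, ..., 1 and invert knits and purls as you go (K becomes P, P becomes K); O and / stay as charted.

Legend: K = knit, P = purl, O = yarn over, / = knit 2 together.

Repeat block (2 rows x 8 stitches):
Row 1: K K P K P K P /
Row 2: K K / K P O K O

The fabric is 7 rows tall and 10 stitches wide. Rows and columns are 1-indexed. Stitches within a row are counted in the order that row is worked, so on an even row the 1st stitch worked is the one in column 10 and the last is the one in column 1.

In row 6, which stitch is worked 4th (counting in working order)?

Stitch:
P

Derivation:
For row 6: chart row = ((6-1) mod 2) + 1 = 2; this is a WS (even) row.
Chart row 2 tiled across columns 1-10: K K / K P O K O K K
Wrong side: read the tiled row from column 10 down to 1 and exchange K with P (leave O, /).
Row 6 as worked: P P O P O K P / P P
Stitch 4 in working order -> P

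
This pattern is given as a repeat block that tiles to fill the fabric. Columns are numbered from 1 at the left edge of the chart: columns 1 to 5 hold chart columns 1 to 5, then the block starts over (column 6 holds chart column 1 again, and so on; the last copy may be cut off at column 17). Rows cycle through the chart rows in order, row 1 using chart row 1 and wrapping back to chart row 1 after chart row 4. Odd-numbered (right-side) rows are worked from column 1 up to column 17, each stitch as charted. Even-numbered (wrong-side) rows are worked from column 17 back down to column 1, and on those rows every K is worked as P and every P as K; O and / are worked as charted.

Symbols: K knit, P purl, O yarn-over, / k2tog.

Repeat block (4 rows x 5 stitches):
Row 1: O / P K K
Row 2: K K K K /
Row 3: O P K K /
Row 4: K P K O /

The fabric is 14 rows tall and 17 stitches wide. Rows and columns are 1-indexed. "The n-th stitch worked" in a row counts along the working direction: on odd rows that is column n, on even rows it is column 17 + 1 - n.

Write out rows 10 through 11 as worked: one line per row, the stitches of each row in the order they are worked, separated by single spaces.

Row 10: chart row 2, WS - tiled (columns 1-17): K K K K / K K K K / K K K K / K K; work from column 17 back to 1 with K<->P swapped.
Row 11: chart row 3, RS - tile across columns 1-17 and work as-is.

Rows as worked:
P P / P P P P / P P P P / P P P P
O P K K / O P K K / O P K K / O P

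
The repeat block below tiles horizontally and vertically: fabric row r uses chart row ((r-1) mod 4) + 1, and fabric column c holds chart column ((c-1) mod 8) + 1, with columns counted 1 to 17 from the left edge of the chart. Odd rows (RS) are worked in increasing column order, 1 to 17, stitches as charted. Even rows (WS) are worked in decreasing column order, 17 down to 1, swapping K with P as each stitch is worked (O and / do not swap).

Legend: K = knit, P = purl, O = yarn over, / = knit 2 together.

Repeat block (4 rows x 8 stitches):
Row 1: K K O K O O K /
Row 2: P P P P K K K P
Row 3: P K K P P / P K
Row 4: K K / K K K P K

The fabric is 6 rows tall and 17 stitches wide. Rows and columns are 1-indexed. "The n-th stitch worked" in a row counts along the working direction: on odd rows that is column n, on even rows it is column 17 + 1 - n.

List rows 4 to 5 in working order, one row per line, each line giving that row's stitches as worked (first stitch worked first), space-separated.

== ROWS AS WORKED ==
P P K P P P / P P P K P P P / P P
K K O K O O K / K K O K O O K / K

Derivation:
Row 4: chart row 4, WS - tiled (columns 1-17): K K / K K K P K K K / K K K P K K; work from column 17 back to 1 with K<->P swapped.
Row 5: chart row 1, RS - tile across columns 1-17 and work as-is.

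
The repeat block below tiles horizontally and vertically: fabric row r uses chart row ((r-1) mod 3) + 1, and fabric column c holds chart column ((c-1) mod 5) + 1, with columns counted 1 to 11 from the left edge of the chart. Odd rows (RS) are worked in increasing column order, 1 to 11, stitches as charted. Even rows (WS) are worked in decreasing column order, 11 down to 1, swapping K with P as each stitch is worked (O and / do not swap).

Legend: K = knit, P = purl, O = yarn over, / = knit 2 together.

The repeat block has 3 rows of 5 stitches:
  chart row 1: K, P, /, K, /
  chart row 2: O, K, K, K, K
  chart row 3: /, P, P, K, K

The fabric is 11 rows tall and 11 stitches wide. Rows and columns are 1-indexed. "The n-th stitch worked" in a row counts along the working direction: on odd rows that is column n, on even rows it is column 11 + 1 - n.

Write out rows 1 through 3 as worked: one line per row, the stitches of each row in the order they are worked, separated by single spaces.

Row 1: chart row 1, RS - tile across columns 1-11 and work as-is.
Row 2: chart row 2, WS - tiled (columns 1-11): O K K K K O K K K K O; work from column 11 back to 1 with K<->P swapped.
Row 3: chart row 3, RS - tile across columns 1-11 and work as-is.

Rows as worked:
K P / K / K P / K / K
O P P P P O P P P P O
/ P P K K / P P K K /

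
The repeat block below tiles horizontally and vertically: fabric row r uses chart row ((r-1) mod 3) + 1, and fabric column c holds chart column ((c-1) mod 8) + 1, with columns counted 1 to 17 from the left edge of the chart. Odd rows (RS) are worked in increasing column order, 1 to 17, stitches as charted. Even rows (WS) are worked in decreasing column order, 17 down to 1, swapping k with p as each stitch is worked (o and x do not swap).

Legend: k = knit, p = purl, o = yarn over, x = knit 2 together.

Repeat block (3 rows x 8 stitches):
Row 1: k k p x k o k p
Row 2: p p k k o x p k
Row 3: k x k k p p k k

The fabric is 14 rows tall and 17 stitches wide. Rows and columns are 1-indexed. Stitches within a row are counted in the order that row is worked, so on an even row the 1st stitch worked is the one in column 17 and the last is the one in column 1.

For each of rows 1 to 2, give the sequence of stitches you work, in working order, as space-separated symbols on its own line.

Row 1: chart row 1, RS - tile across columns 1-17 and work as-is.
Row 2: chart row 2, WS - tiled (columns 1-17): p p k k o x p k p p k k o x p k p; work from column 17 back to 1 with k<->p swapped.

== ROWS AS WORKED ==
k k p x k o k p k k p x k o k p k
k p k x o p p k k p k x o p p k k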